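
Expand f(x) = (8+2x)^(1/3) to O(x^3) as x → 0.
2 + x/6 - x**2/72 + O(x**3)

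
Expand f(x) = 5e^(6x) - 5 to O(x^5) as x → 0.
30*x + 90*x**2 + 180*x**3 + 270*x**4 + O(x**5)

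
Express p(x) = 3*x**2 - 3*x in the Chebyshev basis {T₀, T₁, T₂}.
(3/2)T₀ + (-3)T₁ + (3/2)T₂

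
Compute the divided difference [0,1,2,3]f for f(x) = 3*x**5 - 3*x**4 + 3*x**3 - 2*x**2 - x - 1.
60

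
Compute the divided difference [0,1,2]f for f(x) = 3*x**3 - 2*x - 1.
9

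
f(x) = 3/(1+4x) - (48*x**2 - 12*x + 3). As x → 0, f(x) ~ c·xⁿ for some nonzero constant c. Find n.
3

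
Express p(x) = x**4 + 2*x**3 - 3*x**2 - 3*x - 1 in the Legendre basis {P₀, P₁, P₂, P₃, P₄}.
(-9/5)P₀ + (-9/5)P₁ + (-10/7)P₂ + (4/5)P₃ + (8/35)P₄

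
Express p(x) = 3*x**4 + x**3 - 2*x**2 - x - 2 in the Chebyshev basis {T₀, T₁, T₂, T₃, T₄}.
(-15/8)T₀ + (-1/4)T₁ + (1/2)T₂ + (1/4)T₃ + (3/8)T₄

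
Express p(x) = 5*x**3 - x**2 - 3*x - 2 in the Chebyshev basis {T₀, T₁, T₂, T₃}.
(-5/2)T₀ + (3/4)T₁ + (-1/2)T₂ + (5/4)T₃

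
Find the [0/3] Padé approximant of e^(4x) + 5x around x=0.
1/(-1787*x**3/3 + 73*x**2 - 9*x + 1)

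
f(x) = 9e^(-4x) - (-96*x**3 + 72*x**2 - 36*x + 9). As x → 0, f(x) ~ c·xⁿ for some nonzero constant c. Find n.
4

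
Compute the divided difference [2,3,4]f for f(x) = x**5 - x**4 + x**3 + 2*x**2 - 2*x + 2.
241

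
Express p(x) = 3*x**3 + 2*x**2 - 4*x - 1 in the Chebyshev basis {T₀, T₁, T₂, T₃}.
(-7/4)T₁ + T₂ + (3/4)T₃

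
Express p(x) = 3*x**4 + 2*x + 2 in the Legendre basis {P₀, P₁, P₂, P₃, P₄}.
(13/5)P₀ + (2)P₁ + (12/7)P₂ + (24/35)P₄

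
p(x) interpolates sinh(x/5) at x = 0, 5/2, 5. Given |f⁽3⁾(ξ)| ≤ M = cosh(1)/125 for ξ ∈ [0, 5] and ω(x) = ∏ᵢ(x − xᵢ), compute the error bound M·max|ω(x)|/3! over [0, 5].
sqrt(3)*cosh(1)/216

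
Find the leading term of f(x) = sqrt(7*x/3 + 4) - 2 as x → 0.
7*x/12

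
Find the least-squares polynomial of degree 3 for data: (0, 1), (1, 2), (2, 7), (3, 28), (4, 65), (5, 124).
9/7 + (-7/3)x + (17/14)x² + (5/6)x³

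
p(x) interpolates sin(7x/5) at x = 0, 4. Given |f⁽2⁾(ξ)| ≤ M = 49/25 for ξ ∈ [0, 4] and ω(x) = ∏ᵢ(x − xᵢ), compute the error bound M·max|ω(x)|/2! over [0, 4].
98/25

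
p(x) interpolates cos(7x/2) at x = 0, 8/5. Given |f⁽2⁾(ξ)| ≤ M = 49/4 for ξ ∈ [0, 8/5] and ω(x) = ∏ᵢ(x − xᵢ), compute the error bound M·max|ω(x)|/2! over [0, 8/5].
98/25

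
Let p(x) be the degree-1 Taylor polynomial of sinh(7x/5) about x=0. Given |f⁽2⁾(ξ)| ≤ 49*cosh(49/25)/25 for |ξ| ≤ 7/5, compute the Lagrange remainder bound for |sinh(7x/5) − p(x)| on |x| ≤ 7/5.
2401*cosh(49/25)/1250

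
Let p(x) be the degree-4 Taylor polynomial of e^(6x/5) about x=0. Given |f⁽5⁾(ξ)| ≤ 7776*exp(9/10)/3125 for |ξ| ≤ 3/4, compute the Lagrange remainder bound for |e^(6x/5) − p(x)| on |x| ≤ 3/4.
19683*exp(9/10)/4000000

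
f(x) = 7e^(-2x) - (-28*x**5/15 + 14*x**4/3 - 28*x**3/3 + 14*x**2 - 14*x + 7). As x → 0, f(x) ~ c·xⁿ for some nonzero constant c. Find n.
6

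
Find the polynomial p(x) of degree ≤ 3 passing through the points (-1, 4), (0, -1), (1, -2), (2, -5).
-x**3 + 2*x**2 - 2*x - 1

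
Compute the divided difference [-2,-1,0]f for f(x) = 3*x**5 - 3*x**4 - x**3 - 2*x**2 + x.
-65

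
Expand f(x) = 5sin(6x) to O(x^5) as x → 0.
30*x - 180*x**3 + O(x**5)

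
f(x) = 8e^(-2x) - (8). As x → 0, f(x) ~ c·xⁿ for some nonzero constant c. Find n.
1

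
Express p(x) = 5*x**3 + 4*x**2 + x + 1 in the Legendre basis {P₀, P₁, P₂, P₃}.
(7/3)P₀ + (4)P₁ + (8/3)P₂ + (2)P₃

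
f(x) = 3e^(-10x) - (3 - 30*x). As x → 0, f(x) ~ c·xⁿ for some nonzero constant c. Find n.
2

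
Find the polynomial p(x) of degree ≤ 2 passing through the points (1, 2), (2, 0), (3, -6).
-2*x**2 + 4*x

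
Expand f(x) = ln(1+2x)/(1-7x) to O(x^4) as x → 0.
2*x + 12*x**2 + 260*x**3/3 + O(x**4)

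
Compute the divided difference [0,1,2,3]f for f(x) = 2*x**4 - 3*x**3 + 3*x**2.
9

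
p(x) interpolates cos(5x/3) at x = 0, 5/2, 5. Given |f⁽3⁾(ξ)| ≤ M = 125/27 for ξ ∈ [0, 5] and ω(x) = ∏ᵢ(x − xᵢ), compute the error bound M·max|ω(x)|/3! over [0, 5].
15625*sqrt(3)/5832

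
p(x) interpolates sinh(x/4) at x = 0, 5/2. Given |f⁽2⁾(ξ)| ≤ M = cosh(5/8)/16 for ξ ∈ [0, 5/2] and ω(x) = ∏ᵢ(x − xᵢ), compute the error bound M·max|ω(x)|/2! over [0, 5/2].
25*cosh(5/8)/512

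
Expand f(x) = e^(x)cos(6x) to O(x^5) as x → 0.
1 + x - 35*x**2/2 - 107*x**3/6 + 1081*x**4/24 + O(x**5)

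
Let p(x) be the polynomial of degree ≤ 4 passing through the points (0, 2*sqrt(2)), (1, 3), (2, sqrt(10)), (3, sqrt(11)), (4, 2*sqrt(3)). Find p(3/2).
-5*sqrt(11)/32 - 5*sqrt(2)/64 + 3*sqrt(3)/64 + 45/32 + 45*sqrt(10)/64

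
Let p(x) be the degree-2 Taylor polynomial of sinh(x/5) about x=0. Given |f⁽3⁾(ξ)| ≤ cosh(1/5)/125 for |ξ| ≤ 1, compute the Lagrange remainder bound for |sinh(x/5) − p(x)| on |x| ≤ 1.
cosh(1/5)/750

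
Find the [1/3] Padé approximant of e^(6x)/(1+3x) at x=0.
(3*x + 1)/(18*x**3 - 9*x**2 + 1)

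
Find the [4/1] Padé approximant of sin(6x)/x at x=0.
324*x**4/5 - 36*x**2 + 6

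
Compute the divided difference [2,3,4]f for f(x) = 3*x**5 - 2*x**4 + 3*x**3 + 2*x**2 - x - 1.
774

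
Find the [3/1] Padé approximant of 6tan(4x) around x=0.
128*x**3 + 24*x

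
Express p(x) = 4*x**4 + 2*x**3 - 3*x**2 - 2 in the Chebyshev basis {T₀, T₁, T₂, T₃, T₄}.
(-2)T₀ + (3/2)T₁ + (1/2)T₂ + (1/2)T₃ + (1/2)T₄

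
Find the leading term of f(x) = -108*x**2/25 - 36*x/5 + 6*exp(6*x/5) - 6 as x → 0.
216*x**3/125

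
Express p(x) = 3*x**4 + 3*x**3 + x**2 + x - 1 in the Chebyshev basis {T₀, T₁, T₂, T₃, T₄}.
(5/8)T₀ + (13/4)T₁ + (2)T₂ + (3/4)T₃ + (3/8)T₄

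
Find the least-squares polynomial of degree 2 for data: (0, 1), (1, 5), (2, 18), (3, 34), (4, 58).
26/35 + (141/70)x + (43/14)x²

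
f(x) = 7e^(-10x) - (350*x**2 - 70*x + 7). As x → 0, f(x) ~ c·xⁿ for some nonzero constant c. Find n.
3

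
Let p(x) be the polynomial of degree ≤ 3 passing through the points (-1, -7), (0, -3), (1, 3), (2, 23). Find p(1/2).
-1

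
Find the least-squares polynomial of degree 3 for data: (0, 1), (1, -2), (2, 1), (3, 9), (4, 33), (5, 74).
53/63 + (-439/189)x + (-43/63)x² + (22/27)x³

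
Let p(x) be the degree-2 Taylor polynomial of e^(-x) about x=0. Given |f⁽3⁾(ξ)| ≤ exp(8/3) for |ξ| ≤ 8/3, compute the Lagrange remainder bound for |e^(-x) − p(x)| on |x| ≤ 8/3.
256*exp(8/3)/81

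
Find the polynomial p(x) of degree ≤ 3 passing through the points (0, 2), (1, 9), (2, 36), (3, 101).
3*x**3 + x**2 + 3*x + 2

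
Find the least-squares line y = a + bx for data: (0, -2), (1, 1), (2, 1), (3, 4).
a = -17/10, b = 9/5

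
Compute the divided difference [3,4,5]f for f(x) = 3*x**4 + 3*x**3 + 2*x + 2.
327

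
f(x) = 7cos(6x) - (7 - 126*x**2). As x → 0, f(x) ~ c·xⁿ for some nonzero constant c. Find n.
4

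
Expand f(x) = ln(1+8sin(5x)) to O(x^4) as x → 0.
40*x - 800*x**2 + 63500*x**3/3 + O(x**4)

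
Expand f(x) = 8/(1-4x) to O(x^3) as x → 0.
8 + 32*x + 128*x**2 + O(x**3)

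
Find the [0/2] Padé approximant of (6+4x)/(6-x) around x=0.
1/(5*x**2/9 - 5*x/6 + 1)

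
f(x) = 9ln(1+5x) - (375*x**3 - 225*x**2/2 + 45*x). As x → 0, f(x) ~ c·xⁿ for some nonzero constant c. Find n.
4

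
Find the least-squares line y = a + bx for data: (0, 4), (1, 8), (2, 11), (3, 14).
a = 43/10, b = 33/10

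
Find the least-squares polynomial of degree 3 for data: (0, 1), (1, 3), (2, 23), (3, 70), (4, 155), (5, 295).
46/63 + (-43/54)x + (115/63)x² + (109/54)x³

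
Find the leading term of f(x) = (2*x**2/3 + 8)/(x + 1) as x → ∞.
2*x/3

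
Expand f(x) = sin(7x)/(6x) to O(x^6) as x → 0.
7/6 - 343*x**2/36 + 16807*x**4/720 + O(x**6)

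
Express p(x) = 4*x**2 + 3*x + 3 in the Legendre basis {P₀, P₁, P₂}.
(13/3)P₀ + (3)P₁ + (8/3)P₂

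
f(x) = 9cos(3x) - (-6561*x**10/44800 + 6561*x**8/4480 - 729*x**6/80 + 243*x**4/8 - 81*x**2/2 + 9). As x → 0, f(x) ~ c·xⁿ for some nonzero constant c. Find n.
12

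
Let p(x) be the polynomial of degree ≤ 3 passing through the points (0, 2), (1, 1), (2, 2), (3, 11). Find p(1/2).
13/8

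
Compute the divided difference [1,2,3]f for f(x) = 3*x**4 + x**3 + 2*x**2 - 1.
83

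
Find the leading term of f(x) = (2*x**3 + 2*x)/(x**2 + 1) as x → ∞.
2*x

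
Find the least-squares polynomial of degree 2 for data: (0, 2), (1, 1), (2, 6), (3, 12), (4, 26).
71/35 + (-207/70)x + (31/14)x²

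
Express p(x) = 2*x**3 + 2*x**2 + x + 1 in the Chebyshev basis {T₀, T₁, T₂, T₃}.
(2)T₀ + (5/2)T₁ + T₂ + (1/2)T₃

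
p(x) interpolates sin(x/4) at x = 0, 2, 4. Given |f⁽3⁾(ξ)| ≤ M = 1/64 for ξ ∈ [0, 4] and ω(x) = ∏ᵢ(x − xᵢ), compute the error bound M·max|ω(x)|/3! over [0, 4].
sqrt(3)/216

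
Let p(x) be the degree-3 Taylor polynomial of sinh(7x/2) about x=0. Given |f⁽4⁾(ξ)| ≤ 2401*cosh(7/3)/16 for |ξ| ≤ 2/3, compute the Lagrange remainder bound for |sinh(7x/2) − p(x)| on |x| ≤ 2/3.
2401*cosh(7/3)/1944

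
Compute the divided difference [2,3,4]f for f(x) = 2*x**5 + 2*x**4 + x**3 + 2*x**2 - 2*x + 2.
691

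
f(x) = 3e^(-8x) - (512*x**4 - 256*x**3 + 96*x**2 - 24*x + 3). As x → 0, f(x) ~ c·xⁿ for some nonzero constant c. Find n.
5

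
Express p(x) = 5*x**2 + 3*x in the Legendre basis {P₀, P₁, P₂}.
(5/3)P₀ + (3)P₁ + (10/3)P₂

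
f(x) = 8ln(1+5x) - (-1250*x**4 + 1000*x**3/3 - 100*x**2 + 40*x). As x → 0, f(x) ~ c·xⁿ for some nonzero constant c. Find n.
5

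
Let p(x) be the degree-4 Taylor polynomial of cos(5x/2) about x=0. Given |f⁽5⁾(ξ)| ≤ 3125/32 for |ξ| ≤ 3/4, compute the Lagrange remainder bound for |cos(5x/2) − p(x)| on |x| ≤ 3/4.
50625/262144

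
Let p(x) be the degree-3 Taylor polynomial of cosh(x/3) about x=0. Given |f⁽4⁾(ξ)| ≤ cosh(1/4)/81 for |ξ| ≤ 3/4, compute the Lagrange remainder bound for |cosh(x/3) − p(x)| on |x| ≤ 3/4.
cosh(1/4)/6144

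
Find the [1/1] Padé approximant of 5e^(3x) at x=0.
(15*x/2 + 5)/(1 - 3*x/2)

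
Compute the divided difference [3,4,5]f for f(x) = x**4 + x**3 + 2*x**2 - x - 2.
111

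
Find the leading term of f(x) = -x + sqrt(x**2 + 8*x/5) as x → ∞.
4/5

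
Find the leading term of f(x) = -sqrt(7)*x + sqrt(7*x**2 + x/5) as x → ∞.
sqrt(7)/70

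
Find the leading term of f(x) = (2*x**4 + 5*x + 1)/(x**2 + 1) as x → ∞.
2*x**2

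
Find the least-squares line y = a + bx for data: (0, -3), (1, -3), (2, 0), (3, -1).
a = -31/10, b = 9/10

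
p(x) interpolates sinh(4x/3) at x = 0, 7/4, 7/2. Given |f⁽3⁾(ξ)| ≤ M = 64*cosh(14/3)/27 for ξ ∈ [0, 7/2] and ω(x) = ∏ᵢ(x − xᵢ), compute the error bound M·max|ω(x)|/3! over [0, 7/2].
343*sqrt(3)*cosh(14/3)/729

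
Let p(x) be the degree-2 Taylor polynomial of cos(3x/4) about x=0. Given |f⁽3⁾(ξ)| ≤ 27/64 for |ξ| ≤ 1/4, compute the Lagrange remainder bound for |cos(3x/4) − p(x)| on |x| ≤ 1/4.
9/8192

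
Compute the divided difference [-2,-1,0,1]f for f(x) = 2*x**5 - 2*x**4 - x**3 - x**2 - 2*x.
13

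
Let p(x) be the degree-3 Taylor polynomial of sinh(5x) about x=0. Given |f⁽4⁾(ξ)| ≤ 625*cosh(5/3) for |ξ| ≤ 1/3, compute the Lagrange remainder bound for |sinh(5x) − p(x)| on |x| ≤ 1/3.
625*cosh(5/3)/1944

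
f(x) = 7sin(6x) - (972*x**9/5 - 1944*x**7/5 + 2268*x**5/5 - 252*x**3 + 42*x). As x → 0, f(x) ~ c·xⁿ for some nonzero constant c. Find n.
11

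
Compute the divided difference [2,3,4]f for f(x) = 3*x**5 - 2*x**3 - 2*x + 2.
837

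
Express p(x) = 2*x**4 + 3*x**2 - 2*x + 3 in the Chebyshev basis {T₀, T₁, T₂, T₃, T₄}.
(21/4)T₀ + (-2)T₁ + (5/2)T₂ + (1/4)T₄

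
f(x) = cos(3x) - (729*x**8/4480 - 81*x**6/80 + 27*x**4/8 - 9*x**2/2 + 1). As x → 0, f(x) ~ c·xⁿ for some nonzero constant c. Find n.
10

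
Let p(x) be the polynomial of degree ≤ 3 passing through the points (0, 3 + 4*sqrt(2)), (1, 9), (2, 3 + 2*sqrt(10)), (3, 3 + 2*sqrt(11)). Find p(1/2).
-5*sqrt(10)/8 + sqrt(11)/8 + 5*sqrt(2)/4 + 69/8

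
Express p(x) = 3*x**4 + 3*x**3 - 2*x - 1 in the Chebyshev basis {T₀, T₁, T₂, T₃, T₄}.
(1/8)T₀ + (1/4)T₁ + (3/2)T₂ + (3/4)T₃ + (3/8)T₄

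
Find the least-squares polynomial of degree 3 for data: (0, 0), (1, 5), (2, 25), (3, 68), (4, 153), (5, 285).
1/126 + (1697/756)x + (115/126)x² + (217/108)x³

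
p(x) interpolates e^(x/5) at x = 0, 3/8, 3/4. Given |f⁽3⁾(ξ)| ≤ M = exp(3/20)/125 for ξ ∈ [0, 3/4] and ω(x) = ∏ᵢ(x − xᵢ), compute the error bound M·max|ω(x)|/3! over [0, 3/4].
sqrt(3)*exp(3/20)/64000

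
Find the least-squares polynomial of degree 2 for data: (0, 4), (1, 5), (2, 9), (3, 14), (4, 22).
138/35 + (3/14)x + (15/14)x²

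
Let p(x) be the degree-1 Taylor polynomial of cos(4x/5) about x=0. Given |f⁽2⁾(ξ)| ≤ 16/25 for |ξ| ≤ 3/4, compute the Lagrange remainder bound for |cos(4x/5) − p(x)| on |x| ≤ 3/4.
9/50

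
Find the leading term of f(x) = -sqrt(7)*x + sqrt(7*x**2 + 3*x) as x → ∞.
3*sqrt(7)/14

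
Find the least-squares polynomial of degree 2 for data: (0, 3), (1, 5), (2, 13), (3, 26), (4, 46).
107/35 + (-71/70)x + (41/14)x²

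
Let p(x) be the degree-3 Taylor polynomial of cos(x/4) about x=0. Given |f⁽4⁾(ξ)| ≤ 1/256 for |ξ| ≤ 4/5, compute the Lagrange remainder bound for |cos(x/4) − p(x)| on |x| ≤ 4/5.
1/15000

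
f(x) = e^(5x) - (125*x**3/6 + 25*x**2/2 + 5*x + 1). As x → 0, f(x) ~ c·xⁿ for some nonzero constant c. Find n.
4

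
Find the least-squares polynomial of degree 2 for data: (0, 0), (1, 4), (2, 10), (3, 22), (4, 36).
4/35 + (11/7)x + (13/7)x²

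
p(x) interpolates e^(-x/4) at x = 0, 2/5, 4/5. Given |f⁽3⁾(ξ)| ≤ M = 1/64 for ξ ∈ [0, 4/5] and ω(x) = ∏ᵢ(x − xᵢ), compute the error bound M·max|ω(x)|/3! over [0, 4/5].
sqrt(3)/27000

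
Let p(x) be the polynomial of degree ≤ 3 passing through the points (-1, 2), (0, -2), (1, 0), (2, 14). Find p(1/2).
-17/8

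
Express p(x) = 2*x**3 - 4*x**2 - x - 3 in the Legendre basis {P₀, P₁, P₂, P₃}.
(-13/3)P₀ + (1/5)P₁ + (-8/3)P₂ + (4/5)P₃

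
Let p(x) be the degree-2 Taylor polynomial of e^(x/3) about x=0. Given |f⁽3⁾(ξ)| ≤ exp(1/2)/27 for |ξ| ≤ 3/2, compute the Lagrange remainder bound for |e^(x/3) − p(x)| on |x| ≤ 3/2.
exp(1/2)/48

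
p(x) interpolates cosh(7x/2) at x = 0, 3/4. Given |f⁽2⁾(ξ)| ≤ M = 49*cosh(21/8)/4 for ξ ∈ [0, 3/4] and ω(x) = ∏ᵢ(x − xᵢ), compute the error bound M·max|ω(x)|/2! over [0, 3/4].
441*cosh(21/8)/512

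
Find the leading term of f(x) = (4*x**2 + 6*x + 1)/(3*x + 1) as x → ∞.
4*x/3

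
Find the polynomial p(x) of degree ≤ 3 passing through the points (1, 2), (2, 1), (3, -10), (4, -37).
-x**3 + x**2 + 3*x - 1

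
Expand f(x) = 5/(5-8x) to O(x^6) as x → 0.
1 + 8*x/5 + 64*x**2/25 + 512*x**3/125 + 4096*x**4/625 + 32768*x**5/3125 + O(x**6)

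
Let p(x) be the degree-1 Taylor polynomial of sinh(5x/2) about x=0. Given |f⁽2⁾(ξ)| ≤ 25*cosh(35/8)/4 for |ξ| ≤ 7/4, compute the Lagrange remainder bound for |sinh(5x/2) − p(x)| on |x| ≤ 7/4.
1225*cosh(35/8)/128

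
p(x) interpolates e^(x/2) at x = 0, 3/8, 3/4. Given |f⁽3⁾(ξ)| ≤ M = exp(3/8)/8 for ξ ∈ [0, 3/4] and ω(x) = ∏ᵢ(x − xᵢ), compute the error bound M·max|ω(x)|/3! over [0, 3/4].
sqrt(3)*exp(3/8)/4096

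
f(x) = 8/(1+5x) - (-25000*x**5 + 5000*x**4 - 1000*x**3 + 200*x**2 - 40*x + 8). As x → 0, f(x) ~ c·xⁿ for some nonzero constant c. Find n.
6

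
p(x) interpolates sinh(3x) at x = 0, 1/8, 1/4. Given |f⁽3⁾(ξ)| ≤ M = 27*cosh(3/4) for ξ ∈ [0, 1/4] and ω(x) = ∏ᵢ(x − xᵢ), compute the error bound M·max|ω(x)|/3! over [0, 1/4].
sqrt(3)*cosh(3/4)/512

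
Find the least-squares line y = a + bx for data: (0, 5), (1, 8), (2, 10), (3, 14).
a = 49/10, b = 29/10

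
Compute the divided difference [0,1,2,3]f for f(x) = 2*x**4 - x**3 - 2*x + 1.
11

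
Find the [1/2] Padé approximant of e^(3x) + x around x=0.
(65*x/23 + 1)/(9*x**2/46 - 27*x/23 + 1)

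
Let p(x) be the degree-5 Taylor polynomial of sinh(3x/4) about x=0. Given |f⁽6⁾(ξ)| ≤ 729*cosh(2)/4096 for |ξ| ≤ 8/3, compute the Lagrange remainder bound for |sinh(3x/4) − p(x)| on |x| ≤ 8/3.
4*cosh(2)/45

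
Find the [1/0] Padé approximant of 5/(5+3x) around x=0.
1 - 3*x/5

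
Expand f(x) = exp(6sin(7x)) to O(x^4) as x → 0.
1 + 42*x + 882*x**2 + 12005*x**3 + O(x**4)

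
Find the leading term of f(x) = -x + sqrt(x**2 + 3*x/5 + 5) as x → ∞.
3/10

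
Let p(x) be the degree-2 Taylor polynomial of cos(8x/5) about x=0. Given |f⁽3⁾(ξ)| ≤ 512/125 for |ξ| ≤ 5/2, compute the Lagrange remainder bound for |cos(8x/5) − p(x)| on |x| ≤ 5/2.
32/3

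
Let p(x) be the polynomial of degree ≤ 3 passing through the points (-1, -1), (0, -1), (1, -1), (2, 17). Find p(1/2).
-17/8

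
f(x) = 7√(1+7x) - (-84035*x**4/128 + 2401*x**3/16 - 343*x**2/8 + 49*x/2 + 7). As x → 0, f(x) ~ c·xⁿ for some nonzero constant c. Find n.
5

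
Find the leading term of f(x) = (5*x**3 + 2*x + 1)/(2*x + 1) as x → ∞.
5*x**2/2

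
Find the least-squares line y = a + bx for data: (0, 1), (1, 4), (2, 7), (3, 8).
a = 7/5, b = 12/5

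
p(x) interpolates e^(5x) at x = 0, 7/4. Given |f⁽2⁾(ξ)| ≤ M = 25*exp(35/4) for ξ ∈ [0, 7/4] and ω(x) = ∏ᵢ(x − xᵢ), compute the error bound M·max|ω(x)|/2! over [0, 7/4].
1225*exp(35/4)/128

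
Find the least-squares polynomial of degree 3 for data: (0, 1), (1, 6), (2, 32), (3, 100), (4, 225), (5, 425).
8/7 + (-7/6)x + (73/28)x² + (35/12)x³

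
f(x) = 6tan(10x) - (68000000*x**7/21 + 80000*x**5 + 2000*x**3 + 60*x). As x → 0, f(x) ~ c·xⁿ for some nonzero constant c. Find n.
9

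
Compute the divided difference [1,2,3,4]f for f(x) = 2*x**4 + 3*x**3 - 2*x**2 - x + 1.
23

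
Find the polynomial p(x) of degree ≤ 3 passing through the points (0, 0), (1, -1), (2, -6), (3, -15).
-2*x**2 + x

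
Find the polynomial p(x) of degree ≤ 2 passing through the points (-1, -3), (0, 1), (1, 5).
4*x + 1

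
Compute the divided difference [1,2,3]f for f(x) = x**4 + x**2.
26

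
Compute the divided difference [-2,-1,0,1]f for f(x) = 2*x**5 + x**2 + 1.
10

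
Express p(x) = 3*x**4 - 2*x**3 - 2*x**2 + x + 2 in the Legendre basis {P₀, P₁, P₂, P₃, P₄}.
(29/15)P₀ + (-1/5)P₁ + (8/21)P₂ + (-4/5)P₃ + (24/35)P₄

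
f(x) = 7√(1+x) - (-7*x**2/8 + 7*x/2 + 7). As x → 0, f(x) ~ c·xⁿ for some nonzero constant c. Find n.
3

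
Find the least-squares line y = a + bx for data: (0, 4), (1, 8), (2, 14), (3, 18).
a = 19/5, b = 24/5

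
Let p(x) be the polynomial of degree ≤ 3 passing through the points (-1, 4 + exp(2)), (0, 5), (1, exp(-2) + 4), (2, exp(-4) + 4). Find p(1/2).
(-1 + 9*exp(2) + (73 - exp(2))*exp(4))*exp(-4)/16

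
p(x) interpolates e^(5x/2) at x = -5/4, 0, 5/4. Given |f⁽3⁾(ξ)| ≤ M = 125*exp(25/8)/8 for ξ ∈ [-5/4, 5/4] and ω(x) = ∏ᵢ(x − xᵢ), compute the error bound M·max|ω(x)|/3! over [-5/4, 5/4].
15625*sqrt(3)*exp(25/8)/13824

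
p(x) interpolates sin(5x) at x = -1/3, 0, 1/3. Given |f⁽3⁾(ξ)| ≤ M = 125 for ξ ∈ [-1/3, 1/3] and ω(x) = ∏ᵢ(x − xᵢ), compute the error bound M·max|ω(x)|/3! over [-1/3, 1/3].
125*sqrt(3)/729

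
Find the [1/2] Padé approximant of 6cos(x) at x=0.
6/(x**2/2 + 1)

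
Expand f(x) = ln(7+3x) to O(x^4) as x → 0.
log(7) + 3*x/7 - 9*x**2/98 + 9*x**3/343 + O(x**4)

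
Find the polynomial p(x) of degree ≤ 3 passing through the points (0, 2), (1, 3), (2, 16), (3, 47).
x**3 + 3*x**2 - 3*x + 2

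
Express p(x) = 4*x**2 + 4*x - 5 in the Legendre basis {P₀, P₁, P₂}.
(-11/3)P₀ + (4)P₁ + (8/3)P₂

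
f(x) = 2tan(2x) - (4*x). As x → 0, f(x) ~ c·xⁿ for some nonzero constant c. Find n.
3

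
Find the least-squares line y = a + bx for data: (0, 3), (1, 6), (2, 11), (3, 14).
a = 14/5, b = 19/5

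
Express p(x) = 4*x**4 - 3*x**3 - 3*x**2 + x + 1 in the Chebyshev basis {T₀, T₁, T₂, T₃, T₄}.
T₀ + (-5/4)T₁ + (1/2)T₂ + (-3/4)T₃ + (1/2)T₄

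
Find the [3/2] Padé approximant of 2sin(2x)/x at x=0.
(4 - 28*x**2/15)/(x**2/5 + 1)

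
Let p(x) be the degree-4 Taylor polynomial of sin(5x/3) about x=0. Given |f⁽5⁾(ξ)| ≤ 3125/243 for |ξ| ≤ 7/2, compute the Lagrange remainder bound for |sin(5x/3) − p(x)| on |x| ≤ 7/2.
10504375/186624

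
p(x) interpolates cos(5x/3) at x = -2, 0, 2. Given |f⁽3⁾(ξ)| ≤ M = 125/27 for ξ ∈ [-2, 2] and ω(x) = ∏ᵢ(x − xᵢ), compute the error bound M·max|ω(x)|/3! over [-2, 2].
1000*sqrt(3)/729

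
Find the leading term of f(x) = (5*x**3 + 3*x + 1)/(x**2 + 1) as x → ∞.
5*x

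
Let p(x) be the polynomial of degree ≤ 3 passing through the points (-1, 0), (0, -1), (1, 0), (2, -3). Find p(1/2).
-3/8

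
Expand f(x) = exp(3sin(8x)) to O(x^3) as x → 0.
1 + 24*x + 288*x**2 + O(x**3)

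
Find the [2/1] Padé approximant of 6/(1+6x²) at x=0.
6 - 36*x**2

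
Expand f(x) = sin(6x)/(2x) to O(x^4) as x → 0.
3 - 18*x**2 + O(x**4)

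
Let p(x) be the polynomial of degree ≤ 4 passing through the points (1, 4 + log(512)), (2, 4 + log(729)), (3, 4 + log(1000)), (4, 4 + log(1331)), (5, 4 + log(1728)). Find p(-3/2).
4 + log(59285549689505892056868344324448208820874232148807968788202283012051522375647232000000000000000000000000000000000000000000000000000000000000000000000000000000000000000000000000000000000000000000000000000000000000000000000000000000000000000000000000000000000000000000000000000000000000000000000000000000000000000000*11**(1/32)*2**(115/128)*3**(113/128)*5**(39/64)/4964270922240166408221004307194249298496206077163764027893898324916734096542073902857075946203322479309131218048907375042182641740738711201260602286732270372571623549738597309279375101742125597215136036079477323249567497014035985854175285265995183679140228471688194057401065078720151908474662955044905024186453601)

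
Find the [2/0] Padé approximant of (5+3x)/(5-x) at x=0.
4*x**2/25 + 4*x/5 + 1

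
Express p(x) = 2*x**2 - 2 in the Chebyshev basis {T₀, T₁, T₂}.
-T₀ + T₂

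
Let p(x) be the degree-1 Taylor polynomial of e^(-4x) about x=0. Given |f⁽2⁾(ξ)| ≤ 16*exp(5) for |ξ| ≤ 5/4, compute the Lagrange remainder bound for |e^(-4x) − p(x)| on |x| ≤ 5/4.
25*exp(5)/2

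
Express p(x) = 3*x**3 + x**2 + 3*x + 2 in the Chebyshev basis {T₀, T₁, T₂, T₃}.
(5/2)T₀ + (21/4)T₁ + (1/2)T₂ + (3/4)T₃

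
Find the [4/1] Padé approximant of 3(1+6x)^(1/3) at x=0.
(16*x**4 - 64*x**3/5 + 72*x**2/5 + 96*x/5 + 3)/(22*x/5 + 1)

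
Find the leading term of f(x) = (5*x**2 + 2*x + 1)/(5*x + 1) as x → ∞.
x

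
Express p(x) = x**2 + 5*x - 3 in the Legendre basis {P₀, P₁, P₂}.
(-8/3)P₀ + (5)P₁ + (2/3)P₂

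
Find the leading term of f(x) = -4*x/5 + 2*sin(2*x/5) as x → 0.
-8*x**3/375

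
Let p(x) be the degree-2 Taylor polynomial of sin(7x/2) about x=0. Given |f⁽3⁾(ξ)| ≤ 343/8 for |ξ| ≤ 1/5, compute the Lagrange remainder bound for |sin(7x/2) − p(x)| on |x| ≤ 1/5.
343/6000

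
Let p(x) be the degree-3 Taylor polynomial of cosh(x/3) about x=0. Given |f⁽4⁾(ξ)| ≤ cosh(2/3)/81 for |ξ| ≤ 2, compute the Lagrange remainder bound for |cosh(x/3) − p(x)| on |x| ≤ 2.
2*cosh(2/3)/243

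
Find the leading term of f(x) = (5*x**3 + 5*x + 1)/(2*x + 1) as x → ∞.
5*x**2/2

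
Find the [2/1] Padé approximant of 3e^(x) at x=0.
(x**2/2 + 2*x + 3)/(1 - x/3)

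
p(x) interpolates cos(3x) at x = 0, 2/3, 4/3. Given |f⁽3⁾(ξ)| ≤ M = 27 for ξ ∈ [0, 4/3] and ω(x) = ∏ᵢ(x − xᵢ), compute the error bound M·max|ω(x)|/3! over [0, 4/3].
8*sqrt(3)/27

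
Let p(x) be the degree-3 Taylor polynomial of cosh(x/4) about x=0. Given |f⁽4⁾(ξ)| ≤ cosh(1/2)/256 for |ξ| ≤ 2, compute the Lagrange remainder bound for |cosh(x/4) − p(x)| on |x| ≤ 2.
cosh(1/2)/384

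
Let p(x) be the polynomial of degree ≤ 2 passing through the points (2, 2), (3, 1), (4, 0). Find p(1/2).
7/2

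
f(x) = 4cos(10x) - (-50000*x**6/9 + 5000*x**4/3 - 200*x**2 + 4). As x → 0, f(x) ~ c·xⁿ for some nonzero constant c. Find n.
8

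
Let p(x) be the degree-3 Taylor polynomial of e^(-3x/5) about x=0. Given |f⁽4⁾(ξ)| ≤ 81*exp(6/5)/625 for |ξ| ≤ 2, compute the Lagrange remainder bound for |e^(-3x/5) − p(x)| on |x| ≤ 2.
54*exp(6/5)/625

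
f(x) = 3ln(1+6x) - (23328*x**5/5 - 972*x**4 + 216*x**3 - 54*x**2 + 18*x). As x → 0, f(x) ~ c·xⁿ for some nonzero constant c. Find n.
6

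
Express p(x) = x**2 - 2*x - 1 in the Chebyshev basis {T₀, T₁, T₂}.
(-1/2)T₀ + (-2)T₁ + (1/2)T₂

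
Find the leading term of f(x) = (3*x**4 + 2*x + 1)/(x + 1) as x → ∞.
3*x**3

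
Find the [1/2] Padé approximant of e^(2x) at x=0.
(2*x/3 + 1)/(2*x**2/3 - 4*x/3 + 1)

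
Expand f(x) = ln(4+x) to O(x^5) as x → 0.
log(4) + x/4 - x**2/32 + x**3/192 - x**4/1024 + O(x**5)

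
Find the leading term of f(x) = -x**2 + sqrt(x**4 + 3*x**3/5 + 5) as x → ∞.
3*x/10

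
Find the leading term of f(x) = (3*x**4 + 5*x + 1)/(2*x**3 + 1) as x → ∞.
3*x/2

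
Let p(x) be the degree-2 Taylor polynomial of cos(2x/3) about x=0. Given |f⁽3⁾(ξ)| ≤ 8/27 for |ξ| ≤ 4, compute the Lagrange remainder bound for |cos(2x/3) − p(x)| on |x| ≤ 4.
256/81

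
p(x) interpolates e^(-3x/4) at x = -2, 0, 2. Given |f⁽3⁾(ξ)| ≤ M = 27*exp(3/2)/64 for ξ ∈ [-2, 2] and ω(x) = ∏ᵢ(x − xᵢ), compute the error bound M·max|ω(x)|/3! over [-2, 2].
sqrt(3)*exp(3/2)/8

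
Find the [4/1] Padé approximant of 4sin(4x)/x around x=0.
512*x**4/15 - 128*x**2/3 + 16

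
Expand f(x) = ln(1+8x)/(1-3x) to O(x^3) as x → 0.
8*x - 8*x**2 + O(x**3)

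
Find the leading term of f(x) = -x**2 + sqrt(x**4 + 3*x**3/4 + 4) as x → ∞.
3*x/8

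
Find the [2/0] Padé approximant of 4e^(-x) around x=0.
2*x**2 - 4*x + 4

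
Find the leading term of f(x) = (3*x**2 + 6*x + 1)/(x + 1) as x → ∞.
3*x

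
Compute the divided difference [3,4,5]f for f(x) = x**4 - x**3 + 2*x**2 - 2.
87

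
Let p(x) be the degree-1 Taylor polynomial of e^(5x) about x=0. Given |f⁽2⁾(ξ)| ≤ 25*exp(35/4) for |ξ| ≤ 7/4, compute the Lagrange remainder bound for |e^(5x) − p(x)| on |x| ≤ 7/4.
1225*exp(35/4)/32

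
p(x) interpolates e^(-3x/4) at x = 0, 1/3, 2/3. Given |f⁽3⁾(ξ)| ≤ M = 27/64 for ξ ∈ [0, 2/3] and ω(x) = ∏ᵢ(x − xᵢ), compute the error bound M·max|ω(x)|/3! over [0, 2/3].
sqrt(3)/1728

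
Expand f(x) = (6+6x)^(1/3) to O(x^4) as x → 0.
6**(1/3) + 6**(1/3)*x/3 - 6**(1/3)*x**2/9 + 5*6**(1/3)*x**3/81 + O(x**4)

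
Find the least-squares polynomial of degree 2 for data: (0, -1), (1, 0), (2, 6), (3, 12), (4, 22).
-43/35 + (23/35)x + (9/7)x²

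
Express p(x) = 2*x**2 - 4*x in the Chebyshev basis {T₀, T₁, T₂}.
T₀ + (-4)T₁ + T₂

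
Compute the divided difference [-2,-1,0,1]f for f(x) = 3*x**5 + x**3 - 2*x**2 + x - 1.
16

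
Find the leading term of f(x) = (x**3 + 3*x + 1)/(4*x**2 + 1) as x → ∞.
x/4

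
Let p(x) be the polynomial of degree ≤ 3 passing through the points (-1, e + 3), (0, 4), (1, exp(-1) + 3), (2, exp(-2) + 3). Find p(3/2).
(5 + 15*e + (e + 43)*exp(2))*exp(-2)/16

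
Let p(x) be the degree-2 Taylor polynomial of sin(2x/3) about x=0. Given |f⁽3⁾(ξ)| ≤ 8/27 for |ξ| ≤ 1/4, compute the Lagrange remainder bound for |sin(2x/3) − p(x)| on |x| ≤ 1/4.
1/1296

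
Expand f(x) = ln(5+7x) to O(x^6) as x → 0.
log(5) + 7*x/5 - 49*x**2/50 + 343*x**3/375 - 2401*x**4/2500 + 16807*x**5/15625 + O(x**6)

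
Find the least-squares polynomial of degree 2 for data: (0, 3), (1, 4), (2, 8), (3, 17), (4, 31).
113/35 + (-137/70)x + (31/14)x²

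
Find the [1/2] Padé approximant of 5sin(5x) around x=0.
25*x/(25*x**2/6 + 1)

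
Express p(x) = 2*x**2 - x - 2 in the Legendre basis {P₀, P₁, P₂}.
(-4/3)P₀ - P₁ + (4/3)P₂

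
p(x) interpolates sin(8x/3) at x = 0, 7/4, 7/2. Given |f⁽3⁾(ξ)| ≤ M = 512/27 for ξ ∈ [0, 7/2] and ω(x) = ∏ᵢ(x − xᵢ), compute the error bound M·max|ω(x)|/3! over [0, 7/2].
2744*sqrt(3)/729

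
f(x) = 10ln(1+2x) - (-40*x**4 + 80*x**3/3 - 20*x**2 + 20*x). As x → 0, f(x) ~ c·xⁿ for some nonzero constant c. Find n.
5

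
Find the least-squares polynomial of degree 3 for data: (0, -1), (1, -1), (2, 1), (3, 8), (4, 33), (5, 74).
-58/63 + (215/189)x + (-571/252)x² + (109/108)x³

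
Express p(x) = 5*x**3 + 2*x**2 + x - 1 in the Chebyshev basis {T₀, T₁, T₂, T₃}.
(19/4)T₁ + T₂ + (5/4)T₃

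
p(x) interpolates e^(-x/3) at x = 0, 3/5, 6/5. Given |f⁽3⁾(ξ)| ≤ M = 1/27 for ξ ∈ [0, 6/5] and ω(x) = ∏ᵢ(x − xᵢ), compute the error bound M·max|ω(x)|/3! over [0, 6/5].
sqrt(3)/3375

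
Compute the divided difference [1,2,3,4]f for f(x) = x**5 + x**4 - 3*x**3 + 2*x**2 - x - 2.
72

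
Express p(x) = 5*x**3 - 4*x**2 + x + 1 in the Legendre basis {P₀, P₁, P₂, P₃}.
(-1/3)P₀ + (4)P₁ + (-8/3)P₂ + (2)P₃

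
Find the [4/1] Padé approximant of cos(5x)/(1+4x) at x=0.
(625*x**4/24 - 25*x**2/2 + 1)/(4*x + 1)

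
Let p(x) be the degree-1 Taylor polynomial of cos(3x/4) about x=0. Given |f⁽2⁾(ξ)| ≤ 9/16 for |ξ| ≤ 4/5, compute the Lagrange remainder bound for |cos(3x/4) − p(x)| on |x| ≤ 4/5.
9/50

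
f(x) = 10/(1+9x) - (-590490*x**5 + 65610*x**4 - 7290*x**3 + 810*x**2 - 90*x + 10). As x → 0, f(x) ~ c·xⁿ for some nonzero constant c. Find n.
6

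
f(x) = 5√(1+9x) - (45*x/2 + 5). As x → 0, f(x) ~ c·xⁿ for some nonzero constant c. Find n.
2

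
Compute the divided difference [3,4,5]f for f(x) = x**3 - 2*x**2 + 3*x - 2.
10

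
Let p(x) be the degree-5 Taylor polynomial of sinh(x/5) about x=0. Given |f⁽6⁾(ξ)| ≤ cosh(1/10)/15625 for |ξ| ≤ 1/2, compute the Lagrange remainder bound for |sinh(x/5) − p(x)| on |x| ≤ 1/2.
cosh(1/10)/720000000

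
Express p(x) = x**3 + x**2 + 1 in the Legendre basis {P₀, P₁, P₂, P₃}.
(4/3)P₀ + (3/5)P₁ + (2/3)P₂ + (2/5)P₃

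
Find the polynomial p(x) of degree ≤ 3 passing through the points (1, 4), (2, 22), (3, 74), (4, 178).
3*x**3 - x**2 + 2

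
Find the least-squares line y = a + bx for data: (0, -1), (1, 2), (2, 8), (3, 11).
a = -13/10, b = 21/5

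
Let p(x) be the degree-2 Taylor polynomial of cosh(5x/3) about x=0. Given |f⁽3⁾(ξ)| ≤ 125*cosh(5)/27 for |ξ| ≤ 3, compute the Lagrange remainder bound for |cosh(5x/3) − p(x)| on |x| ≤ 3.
125*cosh(5)/6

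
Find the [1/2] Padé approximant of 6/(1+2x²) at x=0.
6/(2*x**2 + 1)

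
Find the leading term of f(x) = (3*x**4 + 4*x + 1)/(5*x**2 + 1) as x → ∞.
3*x**2/5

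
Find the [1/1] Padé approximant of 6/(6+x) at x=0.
1/(x/6 + 1)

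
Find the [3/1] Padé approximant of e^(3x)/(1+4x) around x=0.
(2583*x**3/472 + 1035*x**2/236 + 735*x/236 + 1)/(971*x/236 + 1)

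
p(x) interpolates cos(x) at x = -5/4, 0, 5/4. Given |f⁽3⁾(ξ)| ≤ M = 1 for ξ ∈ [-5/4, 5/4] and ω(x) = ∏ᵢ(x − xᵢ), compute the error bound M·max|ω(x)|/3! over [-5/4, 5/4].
125*sqrt(3)/1728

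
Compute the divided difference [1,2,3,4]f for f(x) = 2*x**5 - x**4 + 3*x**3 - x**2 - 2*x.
123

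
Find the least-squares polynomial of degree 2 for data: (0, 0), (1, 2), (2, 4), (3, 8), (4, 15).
11/35 + (6/35)x + (6/7)x²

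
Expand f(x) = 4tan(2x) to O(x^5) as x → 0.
8*x + 32*x**3/3 + O(x**5)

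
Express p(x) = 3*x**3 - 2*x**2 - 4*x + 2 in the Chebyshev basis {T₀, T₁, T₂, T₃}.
T₀ + (-7/4)T₁ - T₂ + (3/4)T₃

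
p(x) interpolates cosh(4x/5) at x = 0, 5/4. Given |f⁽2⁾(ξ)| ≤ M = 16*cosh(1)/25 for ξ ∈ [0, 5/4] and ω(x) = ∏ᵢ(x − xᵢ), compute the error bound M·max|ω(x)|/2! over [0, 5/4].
cosh(1)/8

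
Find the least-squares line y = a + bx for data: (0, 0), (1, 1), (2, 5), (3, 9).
a = -9/10, b = 31/10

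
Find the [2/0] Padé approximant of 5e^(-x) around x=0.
5*x**2/2 - 5*x + 5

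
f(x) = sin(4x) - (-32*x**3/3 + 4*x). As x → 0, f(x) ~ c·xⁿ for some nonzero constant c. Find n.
5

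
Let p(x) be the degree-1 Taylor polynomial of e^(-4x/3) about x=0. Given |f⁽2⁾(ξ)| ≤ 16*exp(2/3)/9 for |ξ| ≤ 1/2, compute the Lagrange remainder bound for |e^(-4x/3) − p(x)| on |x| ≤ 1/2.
2*exp(2/3)/9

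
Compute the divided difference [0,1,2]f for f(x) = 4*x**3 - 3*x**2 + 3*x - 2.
9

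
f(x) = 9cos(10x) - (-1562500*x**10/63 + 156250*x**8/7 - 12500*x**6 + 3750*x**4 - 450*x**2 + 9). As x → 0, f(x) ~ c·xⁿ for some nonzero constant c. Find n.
12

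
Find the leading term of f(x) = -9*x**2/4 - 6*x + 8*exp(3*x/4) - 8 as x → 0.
9*x**3/16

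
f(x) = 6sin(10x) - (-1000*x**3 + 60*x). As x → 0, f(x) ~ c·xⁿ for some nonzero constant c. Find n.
5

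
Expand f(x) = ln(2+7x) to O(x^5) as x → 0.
log(2) + 7*x/2 - 49*x**2/8 + 343*x**3/24 - 2401*x**4/64 + O(x**5)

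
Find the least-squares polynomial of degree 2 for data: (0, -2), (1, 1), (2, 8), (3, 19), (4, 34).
-2 + x + (2)x²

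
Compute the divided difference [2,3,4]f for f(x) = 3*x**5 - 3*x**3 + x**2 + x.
829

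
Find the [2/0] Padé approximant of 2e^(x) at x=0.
x**2 + 2*x + 2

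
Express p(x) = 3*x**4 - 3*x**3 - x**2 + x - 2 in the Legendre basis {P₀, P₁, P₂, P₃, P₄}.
(-26/15)P₀ + (-4/5)P₁ + (22/21)P₂ + (-6/5)P₃ + (24/35)P₄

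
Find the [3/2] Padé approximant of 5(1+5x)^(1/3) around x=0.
(875*x**3/81 + 175*x**2/3 + 35*x + 5)/(50*x**2/9 + 16*x/3 + 1)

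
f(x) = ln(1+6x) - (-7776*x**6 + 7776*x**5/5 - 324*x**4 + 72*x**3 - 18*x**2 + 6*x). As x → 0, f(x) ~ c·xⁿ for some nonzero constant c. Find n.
7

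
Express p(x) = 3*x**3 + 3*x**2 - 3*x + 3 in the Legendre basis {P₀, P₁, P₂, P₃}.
(4)P₀ + (-6/5)P₁ + (2)P₂ + (6/5)P₃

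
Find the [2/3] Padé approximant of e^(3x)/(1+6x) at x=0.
(117*x**2/148 + 282*x/185 + 1)/(3177*x**3/740 - 6021*x**2/740 + 837*x/185 + 1)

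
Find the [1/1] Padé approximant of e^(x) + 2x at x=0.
(17*x/6 + 1)/(1 - x/6)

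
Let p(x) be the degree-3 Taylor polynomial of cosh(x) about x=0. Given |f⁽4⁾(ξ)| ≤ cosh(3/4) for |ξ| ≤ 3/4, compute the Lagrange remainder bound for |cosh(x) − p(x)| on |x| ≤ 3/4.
27*cosh(3/4)/2048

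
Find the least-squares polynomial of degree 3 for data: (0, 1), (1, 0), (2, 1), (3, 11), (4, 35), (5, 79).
22/21 + (-5/9)x + (-137/84)x² + (35/36)x³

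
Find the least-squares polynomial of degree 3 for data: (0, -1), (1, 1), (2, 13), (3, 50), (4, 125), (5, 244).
-44/63 + (-290/189)x + (109/252)x² + (209/108)x³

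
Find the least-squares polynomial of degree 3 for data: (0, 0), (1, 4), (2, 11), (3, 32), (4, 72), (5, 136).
5/21 + (158/63)x + (-13/21)x² + (10/9)x³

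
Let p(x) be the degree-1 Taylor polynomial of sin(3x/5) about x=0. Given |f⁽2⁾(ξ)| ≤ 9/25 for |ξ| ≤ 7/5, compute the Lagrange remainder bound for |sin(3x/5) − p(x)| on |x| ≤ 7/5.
441/1250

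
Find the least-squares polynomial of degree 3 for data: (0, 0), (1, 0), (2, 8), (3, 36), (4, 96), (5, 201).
-2/63 + (125/378)x + (-569/252)x² + (221/108)x³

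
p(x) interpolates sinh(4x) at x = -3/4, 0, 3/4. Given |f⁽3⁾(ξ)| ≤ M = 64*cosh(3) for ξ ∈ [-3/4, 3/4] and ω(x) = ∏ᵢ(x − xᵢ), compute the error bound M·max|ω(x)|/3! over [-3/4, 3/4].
sqrt(3)*cosh(3)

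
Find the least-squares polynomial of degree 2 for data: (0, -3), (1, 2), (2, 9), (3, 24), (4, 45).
-87/35 + (13/35)x + (20/7)x²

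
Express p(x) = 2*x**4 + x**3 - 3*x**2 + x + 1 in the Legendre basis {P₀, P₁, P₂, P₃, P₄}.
(2/5)P₀ + (8/5)P₁ + (-6/7)P₂ + (2/5)P₃ + (16/35)P₄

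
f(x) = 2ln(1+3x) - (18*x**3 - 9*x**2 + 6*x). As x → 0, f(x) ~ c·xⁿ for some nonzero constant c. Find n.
4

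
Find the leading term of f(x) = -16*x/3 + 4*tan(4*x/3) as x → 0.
256*x**3/81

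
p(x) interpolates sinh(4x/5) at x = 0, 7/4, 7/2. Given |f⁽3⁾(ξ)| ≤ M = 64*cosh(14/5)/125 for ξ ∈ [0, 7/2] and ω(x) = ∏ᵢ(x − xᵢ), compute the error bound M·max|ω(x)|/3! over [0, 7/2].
343*sqrt(3)*cosh(14/5)/3375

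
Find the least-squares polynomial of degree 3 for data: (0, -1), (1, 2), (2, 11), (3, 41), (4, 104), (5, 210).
-103/126 + (271/108)x + (-289/126)x² + (221/108)x³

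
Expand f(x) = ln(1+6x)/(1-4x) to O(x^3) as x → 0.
6*x + 6*x**2 + O(x**3)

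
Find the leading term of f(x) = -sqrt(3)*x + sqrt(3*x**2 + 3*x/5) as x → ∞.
sqrt(3)/10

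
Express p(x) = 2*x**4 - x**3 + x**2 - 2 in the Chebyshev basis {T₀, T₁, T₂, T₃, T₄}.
(-3/4)T₀ + (-3/4)T₁ + (3/2)T₂ + (-1/4)T₃ + (1/4)T₄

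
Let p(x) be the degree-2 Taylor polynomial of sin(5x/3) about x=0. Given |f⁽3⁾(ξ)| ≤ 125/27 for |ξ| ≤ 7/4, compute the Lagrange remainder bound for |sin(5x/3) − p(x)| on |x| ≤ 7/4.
42875/10368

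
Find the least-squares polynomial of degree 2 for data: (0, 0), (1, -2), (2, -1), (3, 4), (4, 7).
-2/5 + (-2)x + x²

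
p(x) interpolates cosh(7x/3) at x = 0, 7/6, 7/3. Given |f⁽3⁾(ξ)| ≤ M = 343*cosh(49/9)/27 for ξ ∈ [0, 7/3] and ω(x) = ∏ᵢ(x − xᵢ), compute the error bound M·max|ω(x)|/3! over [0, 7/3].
117649*sqrt(3)*cosh(49/9)/157464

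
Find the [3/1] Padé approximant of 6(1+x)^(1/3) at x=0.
(-2*x**3/27 + 2*x**2/3 + 6*x + 6)/(2*x/3 + 1)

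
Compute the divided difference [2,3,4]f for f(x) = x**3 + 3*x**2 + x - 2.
12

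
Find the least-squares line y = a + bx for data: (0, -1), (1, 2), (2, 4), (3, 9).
a = -13/10, b = 16/5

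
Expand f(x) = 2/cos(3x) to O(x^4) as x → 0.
2 + 9*x**2 + O(x**4)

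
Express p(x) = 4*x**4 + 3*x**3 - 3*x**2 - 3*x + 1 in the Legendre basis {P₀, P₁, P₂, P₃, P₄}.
(4/5)P₀ + (-6/5)P₁ + (2/7)P₂ + (6/5)P₃ + (32/35)P₄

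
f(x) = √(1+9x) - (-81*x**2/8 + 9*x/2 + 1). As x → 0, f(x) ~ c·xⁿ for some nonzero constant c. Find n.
3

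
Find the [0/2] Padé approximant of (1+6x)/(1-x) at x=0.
1/(42*x**2 - 7*x + 1)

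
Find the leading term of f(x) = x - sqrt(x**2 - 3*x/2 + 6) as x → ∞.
3/4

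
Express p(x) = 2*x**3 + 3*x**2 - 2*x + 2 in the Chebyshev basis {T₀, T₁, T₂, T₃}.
(7/2)T₀ + (-1/2)T₁ + (3/2)T₂ + (1/2)T₃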